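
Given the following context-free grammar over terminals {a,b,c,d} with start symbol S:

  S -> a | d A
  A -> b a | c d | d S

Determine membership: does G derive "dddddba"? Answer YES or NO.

CNF form of G:
  S -> T3 A | a
  A -> T0 T1 | T2 T3 | T3 S
  T0 -> b
  T1 -> a
  T2 -> c
  T3 -> d

CYK fill:
  T[0,0] 'd' = {T3}  orig:{}
  T[1,1] 'd' = {T3}  orig:{}
  T[2,2] 'd' = {T3}  orig:{}
  T[3,3] 'd' = {T3}  orig:{}
  T[4,4] 'd' = {T3}  orig:{}
  T[5,5] 'b' = {T0}  orig:{}
  T[6,6] 'a' = {S,T1}  orig:{S}
  T[0,1] 'dd' = ∅
  T[1,2] 'dd' = ∅
  T[2,3] 'dd' = ∅
  T[3,4] 'dd' = ∅
  T[4,5] 'db' = ∅
  T[5,6] 'ba' = {A}
  T[0,2] 'ddd' = ∅
  T[1,3] 'ddd' = ∅
  T[2,4] 'ddd' = ∅
  T[3,5] 'ddb' = ∅
  T[4,6] 'dba' = {S}
  T[0,3] 'dddd' = ∅
  T[1,4] 'dddd' = ∅
  T[2,5] 'dddb' = ∅
  T[3,6] 'ddba' = {A}
  T[0,4] 'ddddd' = ∅
  T[1,5] 'ddddb' = ∅
  T[2,6] 'dddba' = {S}
  T[0,5] 'dddddb' = ∅
  T[1,6] 'ddddba' = {A}
  T[0,6] 'dddddba' = {S}

S ∈ T[0,6] ⇒ YES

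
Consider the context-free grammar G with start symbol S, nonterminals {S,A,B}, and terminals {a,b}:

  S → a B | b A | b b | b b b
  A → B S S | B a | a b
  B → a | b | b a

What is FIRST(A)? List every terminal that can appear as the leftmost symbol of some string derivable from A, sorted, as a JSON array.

FIRST iteration:
[1]
  A via A→a b: +{a}
  B via B→a: +{a}
  B via B→b: +{b}
  S via S→a B: +{a}
  S via S→b A: +{b}
  FIRST(S)={a,b}  FIRST(A)={a}  FIRST(B)={a,b}
[2]
  A via A→B S S: +{b}
  FIRST(S)={a,b}  FIRST(A)={a,b}  FIRST(B)={a,b}
[3] — fixpoint
  FIRST(S)={a,b}  FIRST(A)={a,b}  FIRST(B)={a,b}

FIRST(A) = ["a", "b"]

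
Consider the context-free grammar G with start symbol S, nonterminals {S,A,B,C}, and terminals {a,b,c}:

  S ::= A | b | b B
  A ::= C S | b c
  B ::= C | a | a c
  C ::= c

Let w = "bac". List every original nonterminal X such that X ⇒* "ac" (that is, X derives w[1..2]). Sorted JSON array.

CNF form of G:
  S -> C S | T0 B | T0 T1 | b
  A -> C S | T0 T1
  B -> T2 T1 | a | c
  C -> c
  T0 -> b
  T1 -> c
  T2 -> a

CYK table (by increasing span) (cells [i..j] with 1 ≤ i ≤ j ≤ 2 only):
  T[1,1] 'a' = {B,T2}  orig:{B}
  T[2,2] 'c' = {B,C,T1}  orig:{B,C}
  T[1,2] 'ac' = {B}

Original NTs in T[1,2] deriving "ac": ["B"]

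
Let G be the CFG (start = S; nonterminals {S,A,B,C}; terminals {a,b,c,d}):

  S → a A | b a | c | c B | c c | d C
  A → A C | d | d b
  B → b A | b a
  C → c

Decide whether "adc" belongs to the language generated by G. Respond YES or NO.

CNF form of G:
  S -> T0 C | T1 T2 | T2 A | T3 B | T3 T3 | c
  A -> A C | T0 T1 | d
  B -> T1 A | T1 T2
  C -> c
  T0 -> d
  T1 -> b
  T2 -> a
  T3 -> c

CYK fill:
  cell(0,0) a: {T2}  orig:{}
  cell(1,1) d: {A,T0}  orig:{A}
  cell(2,2) c: {C,S,T3}  orig:{C,S}
  cell(0,1) ad: {S}
  cell(1,2) dc: {A,S}
  cell(0,2) adc: {S}

S ∈ T[0,2] ⇒ YES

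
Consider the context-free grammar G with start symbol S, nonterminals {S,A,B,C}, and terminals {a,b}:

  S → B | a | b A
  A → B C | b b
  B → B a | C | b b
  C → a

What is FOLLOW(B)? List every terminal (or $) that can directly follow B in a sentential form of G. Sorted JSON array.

FIRST sets, iterate to fixpoint:
round 1:
  A via A→b b: +{b}
  B via B→b b: +{b}
  C via C→a: +{a}
  S via S→B: +{b}
  S via S→a: +{a}
  S: {a,b}  A: {b}  B: {b}  C: {a}
round 2:
  B via B→C: +{a}
  S: {a,b}  A: {b}  B: {a,b}  C: {a}
round 3:
  A via A→B C: +{a}
  S: {a,b}  A: {a,b}  B: {a,b}  C: {a}
round 4: (stable)
  S: {a,b}  A: {a,b}  B: {a,b}  C: {a}

Compute FOLLOW by fixpoint:
FOLLOW(S) := {$}
iter 1:
  A→B C: FOLLOW(B) ⊇ FIRST(C) = {a}; new: +{a}
  B→C: FOLLOW(C) ⊇ FOLLOW(B) ⊇ {a}; new: +{a}
  S→B: FOLLOW(B) ⊇ FOLLOW(S) ⊇ {$}; new: +{$}
  S→b A: FOLLOW(A) ⊇ FOLLOW(S) ⊇ {$}; new: +{$}
  FOLLOW[S]={$}  FOLLOW[A]={$}  FOLLOW[B]={$,a}  FOLLOW[C]={a}
iter 2:
  A→B C: FOLLOW(C) ⊇ FOLLOW(A) ⊇ {$}; new: +{$}
  FOLLOW[S]={$}  FOLLOW[A]={$}  FOLLOW[B]={$,a}  FOLLOW[C]={$,a}
iter 3: (stable)
  FOLLOW[S]={$}  FOLLOW[A]={$}  FOLLOW[B]={$,a}  FOLLOW[C]={$,a}

FOLLOW(B) = ["$", "a"]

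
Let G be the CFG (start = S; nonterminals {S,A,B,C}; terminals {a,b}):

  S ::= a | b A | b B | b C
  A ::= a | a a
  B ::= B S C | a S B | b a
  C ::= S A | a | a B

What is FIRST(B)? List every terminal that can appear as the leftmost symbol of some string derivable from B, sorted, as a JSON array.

Compute FIRST by fixpoint:
iter 1:
  A via A→a: +{a}
  B via B→a S B: +{a}
  B via B→b a: +{b}
  C via C→a: +{a}
  S via S→a: +{a}
  S via S→b A: +{b}
  FIRST(S)={a,b}  FIRST(A)={a}  FIRST(B)={a,b}  FIRST(C)={a}
iter 2:
  C via C→S A: +{b}
  FIRST(S)={a,b}  FIRST(A)={a}  FIRST(B)={a,b}  FIRST(C)={a,b}
iter 3: — fixpoint
  FIRST(S)={a,b}  FIRST(A)={a}  FIRST(B)={a,b}  FIRST(C)={a,b}

FIRST(B) = ["a", "b"]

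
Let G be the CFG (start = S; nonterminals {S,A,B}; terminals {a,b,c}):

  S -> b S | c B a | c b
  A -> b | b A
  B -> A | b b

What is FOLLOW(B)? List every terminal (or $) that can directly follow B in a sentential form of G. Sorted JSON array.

Compute FIRST by fixpoint:
round 1:
  A via A→b: +{b}
  B via B→A: +{b}
  S via S→b S: +{b}
  S via S→c B a: +{c}
  FIRST[S]={b,c}  FIRST[A]={b}  FIRST[B]={b}
round 2: — fixpoint
  FIRST[S]={b,c}  FIRST[A]={b}  FIRST[B]={b}

Compute FOLLOW by fixpoint:
seed FOLLOW(S) with $
iter 1:
  S→c B a: FOLLOW(B) ⊇ FIRST(a) = {a}; new: +{a}
  S: {$}  A: {}  B: {a}
iter 2:
  B→A: FOLLOW(A) ⊇ FOLLOW(B) ⊇ {a}; new: +{a}
  S: {$}  A: {a}  B: {a}
iter 3: (no change)
  S: {$}  A: {a}  B: {a}

FOLLOW(B) = ["a"]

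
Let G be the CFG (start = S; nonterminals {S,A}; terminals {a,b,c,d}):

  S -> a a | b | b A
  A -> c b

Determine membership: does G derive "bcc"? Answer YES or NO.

Convert to CNF:
  S -> T1 A | T2 T2 | b
  A -> T0 T1
  T0 -> c
  T1 -> b
  T2 -> a

CYK fill:
  cell(0,0) b: {S,T1}  orig:{S}
  cell(1,1) c: {T0}  orig:{}
  cell(2,2) c: {T0}  orig:{}
  cell(0,1) bc: ∅
  cell(1,2) cc: ∅
  cell(0,2) bcc: ∅

S ∉ T[0,2] ⇒ NO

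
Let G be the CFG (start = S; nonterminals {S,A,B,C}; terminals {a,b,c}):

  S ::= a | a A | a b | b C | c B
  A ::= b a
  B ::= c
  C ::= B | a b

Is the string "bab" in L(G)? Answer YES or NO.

Convert to CNF:
  S -> T0 C | T1 A | T1 T0 | T2 B | a
  A -> T0 T1
  B -> c
  C -> T1 T0 | c
  T0 -> b
  T1 -> a
  T2 -> c

CYK table (by increasing span):
  T[0,0] 'b' = {T0}  orig:{}
  T[1,1] 'a' = {S,T1}  orig:{S}
  T[2,2] 'b' = {T0}  orig:{}
  T[0,1] 'ba' = {A}
  T[1,2] 'ab' = {C,S}
  T[0,2] 'bab' = {S}

S ∈ T[0,2] ⇒ YES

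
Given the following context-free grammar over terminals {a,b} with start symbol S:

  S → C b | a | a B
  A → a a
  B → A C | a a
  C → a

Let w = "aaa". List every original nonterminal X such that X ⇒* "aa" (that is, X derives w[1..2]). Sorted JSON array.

Convert to CNF:
  S -> C T1 | T0 B | a
  A -> T0 T0
  B -> A C | T0 T0
  C -> a
  T0 -> a
  T1 -> b

CYK table (by increasing span), restricted to cells inside w[1..2]:
  T[1,1] 'a' = {C,S,T0}  orig:{C,S}
  T[2,2] 'a' = {C,S,T0}  orig:{C,S}
  T[1,2] 'aa' = {A,B}

Original NTs in T[1,2] deriving "aa": ["A", "B"]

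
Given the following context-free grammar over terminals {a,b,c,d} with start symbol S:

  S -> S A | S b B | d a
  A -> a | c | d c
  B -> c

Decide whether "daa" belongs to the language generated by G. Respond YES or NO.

CNF form of G:
  S -> S A | S X4 | T0 T3
  A -> T0 T1 | a | c
  B -> c
  T0 -> d
  T1 -> c
  T2 -> b
  T3 -> a
  X4 -> T2 B

CYK table (by increasing span):
  [0..0]={T0}  "d"  orig:{}
  [1..1]={A,T3}  "a"  orig:{A}
  [2..2]={A,T3}  "a"  orig:{A}
  [0..1]={S}  "da"
  [1..2]=∅  "aa"
  [0..2]={S}  "daa"

S ∈ T[0,2] ⇒ YES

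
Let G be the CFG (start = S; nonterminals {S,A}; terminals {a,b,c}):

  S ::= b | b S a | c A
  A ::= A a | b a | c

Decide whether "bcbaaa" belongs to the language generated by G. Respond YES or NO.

Convert to CNF:
  S -> T1 X3 | T2 A | b
  A -> A T0 | T1 T0 | c
  T0 -> a
  T1 -> b
  T2 -> c
  X3 -> S T0

CYK fill:
  [0..0]={S,T1}  "b"  orig:{S}
  [1..1]={A,T2}  "c"  orig:{A}
  [2..2]={S,T1}  "b"  orig:{S}
  [3..3]={T0}  "a"  orig:{}
  [4..4]={T0}  "a"  orig:{}
  [5..5]={T0}  "a"  orig:{}
  [0..1]=∅  "bc"
  [1..2]=∅  "cb"
  [2..3]={A,X3}  "ba"  orig:{A}
  [3..4]=∅  "aa"
  [4..5]=∅  "aa"
  [0..2]=∅  "bcb"
  [1..3]={S}  "cba"
  [2..4]={A}  "baa"
  [3..5]=∅  "aaa"
  [0..3]=∅  "bcba"
  [1..4]={S,X3}  "cbaa"  orig:{S}
  [2..5]={A}  "baaa"
  [0..4]={S}  "bcbaa"
  [1..5]={S,X3}  "cbaaa"  orig:{S}
  [0..5]={S,X3}  "bcbaaa"  orig:{S}

S ∈ T[0,5] ⇒ YES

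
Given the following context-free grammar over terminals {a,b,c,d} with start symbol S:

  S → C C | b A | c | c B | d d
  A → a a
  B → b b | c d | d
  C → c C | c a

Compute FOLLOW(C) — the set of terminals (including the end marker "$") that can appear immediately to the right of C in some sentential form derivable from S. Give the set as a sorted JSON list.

Compute FIRST by fixpoint:
pass 1:
  A via A→a a: +{a}
  B via B→b b: +{b}
  B via B→c d: +{c}
  B via B→d: +{d}
  C via C→c C: +{c}
  S via S→C C: +{c}
  S via S→b A: +{b}
  S via S→d d: +{d}
  S: {b,c,d}  A: {a}  B: {b,c,d}  C: {c}
pass 2: done
  S: {b,c,d}  A: {a}  B: {b,c,d}  C: {c}

FOLLOW sets:
seed FOLLOW(S) with $
pass 1:
  S→C C: FOLLOW(C) ⊇ FIRST(C) = {c}; new: +{c}
  S→C C: FOLLOW(C) ⊇ FOLLOW(S) ⊇ {$}; new: +{$}
  S→b A: FOLLOW(A) ⊇ FOLLOW(S) ⊇ {$}; new: +{$}
  S→c B: FOLLOW(B) ⊇ FOLLOW(S) ⊇ {$}; new: +{$}
  FOLLOW(S)={$}  FOLLOW(A)={$}  FOLLOW(B)={$}  FOLLOW(C)={$,c}
pass 2: (no change)
  FOLLOW(S)={$}  FOLLOW(A)={$}  FOLLOW(B)={$}  FOLLOW(C)={$,c}

FOLLOW(C) = ["$", "c"]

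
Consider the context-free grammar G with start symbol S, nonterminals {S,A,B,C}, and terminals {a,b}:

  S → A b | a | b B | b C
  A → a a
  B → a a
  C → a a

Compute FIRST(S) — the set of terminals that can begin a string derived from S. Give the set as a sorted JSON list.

FIRST iteration:
iter 1:
  A via A→a a: +{a}
  B via B→a a: +{a}
  C via C→a a: +{a}
  S via S→A b: +{a}
  S via S→b B: +{b}
  FIRST(S)={a,b}  FIRST(A)={a}  FIRST(B)={a}  FIRST(C)={a}
iter 2: (no change)
  FIRST(S)={a,b}  FIRST(A)={a}  FIRST(B)={a}  FIRST(C)={a}

FIRST(S) = ["a", "b"]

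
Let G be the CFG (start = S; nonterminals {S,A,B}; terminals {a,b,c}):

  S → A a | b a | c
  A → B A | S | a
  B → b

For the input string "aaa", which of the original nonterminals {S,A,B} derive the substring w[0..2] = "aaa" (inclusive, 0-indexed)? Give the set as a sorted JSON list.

Convert to CNF:
  S -> A T0 | T1 T0 | c
  A -> A T0 | B A | T1 T0 | a | c
  B -> b
  T0 -> a
  T1 -> b

Fill CYK table bottom-up (cells [i..j] with 0 ≤ i ≤ j ≤ 2 only):
  cell(0,0) a: {A,T0}  orig:{A}
  cell(1,1) a: {A,T0}  orig:{A}
  cell(2,2) a: {A,T0}  orig:{A}
  cell(0,1) aa: {A,S}
  cell(1,2) aa: {A,S}
  cell(0,2) aaa: {A,S}

Original NTs in T[0,2] deriving "aaa": ["A", "S"]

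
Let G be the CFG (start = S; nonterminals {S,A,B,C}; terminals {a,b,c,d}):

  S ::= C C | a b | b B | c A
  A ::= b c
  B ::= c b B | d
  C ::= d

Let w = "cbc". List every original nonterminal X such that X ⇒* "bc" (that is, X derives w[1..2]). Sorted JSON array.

Convert to CNF:
  S -> C C | T0 B | T1 A | T2 T0
  A -> T0 T1
  B -> T1 X3 | d
  C -> d
  T0 -> b
  T1 -> c
  T2 -> a
  X3 -> T0 B

Fill CYK table bottom-up, restricted to cells inside w[1..2]:
  [1..1]={T0}  "b"  orig:{}
  [2..2]={T1}  "c"  orig:{}
  [1..2]={A}  "bc"

Original NTs in T[1,2] deriving "bc": ["A"]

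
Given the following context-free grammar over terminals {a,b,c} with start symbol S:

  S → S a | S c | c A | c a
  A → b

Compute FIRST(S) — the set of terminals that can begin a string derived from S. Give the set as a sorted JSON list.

FIRST iteration:
pass 1:
  A via A→b: +{b}
  S via S→c A: +{c}
  S: {c}  A: {b}
pass 2: (no change)
  S: {c}  A: {b}

FIRST(S) = ["c"]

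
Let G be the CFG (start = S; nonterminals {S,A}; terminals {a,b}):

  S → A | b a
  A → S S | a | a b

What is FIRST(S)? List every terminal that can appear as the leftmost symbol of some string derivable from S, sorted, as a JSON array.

FIRST sets, iterate to fixpoint:
iter 1:
  A via A→a: +{a}
  S via S→A: +{a}
  S via S→b a: +{b}
  S: {a,b}  A: {a}
iter 2:
  A via A→S S: +{b}
  S: {a,b}  A: {a,b}
iter 3: (stable)
  S: {a,b}  A: {a,b}

FIRST(S) = ["a", "b"]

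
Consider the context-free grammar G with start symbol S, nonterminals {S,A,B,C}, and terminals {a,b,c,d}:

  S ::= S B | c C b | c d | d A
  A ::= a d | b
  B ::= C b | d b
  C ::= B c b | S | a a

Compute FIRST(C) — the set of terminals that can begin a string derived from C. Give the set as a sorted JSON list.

FIRST sets, iterate to fixpoint:
[1]
  A via A→a d: +{a}
  A via A→b: +{b}
  B via B→d b: +{d}
  C via C→B c b: +{d}
  C via C→a a: +{a}
  S via S→c C b: +{c}
  S via S→d A: +{d}
  S: {c,d}  A: {a,b}  B: {d}  C: {a,d}
[2]
  B via B→C b: +{a}
  C via C→S: +{c}
  S: {c,d}  A: {a,b}  B: {a,d}  C: {a,c,d}
[3]
  B via B→C b: +{c}
  S: {c,d}  A: {a,b}  B: {a,c,d}  C: {a,c,d}
[4] (no change)
  S: {c,d}  A: {a,b}  B: {a,c,d}  C: {a,c,d}

FIRST(C) = ["a", "c", "d"]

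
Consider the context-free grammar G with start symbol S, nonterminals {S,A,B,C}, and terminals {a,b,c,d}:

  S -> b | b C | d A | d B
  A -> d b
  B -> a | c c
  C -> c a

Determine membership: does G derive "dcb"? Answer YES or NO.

CNF form of G:
  S -> T0 A | T0 B | T1 C | b
  A -> T0 T1
  B -> T2 T2 | a
  C -> T2 T3
  T0 -> d
  T1 -> b
  T2 -> c
  T3 -> a

CYK fill:
  [0..0]={T0}  "d"  orig:{}
  [1..1]={T2}  "c"  orig:{}
  [2..2]={S,T1}  "b"  orig:{S}
  [0..1]=∅  "dc"
  [1..2]=∅  "cb"
  [0..2]=∅  "dcb"

S ∉ T[0,2] ⇒ NO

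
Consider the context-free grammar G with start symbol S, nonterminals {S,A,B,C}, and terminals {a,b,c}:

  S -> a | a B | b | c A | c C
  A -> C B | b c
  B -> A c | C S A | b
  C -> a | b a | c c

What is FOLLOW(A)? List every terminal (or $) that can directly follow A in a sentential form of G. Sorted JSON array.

FIRST iteration:
round 1:
  A via A→b c: +{b}
  B via B→A c: +{b}
  C via C→a: +{a}
  C via C→b a: +{b}
  C via C→c c: +{c}
  S via S→a: +{a}
  S via S→b: +{b}
  S via S→c A: +{c}
  S: {a,b,c}  A: {b}  B: {b}  C: {a,b,c}
round 2:
  A via A→C B: +{a,c}
  B via B→A c: +{a,c}
  S: {a,b,c}  A: {a,b,c}  B: {a,b,c}  C: {a,b,c}
round 3: (stable)
  S: {a,b,c}  A: {a,b,c}  B: {a,b,c}  C: {a,b,c}

Compute FOLLOW by fixpoint:
initialize: $ ∈ FOLLOW(S)
round 1:
  A→C B: FOLLOW(C) ⊇ FIRST(B) = {a,b,c}; new: +{a,b,c}
  B→A c: FOLLOW(A) ⊇ FIRST(c) = {c}; new: +{c}
  B→C S A: FOLLOW(S) ⊇ FIRST(A) = {a,b,c}; new: +{a,b,c}
  S→a B: FOLLOW(B) ⊇ FOLLOW(S) ⊇ {$,a,b,c}; new: +{$,a,b,c}
  S→c A: FOLLOW(A) ⊇ FOLLOW(S) ⊇ {$,a,b,c}; new: +{$,a,b}
  S→c C: FOLLOW(C) ⊇ FOLLOW(S) ⊇ {$,a,b,c}; new: +{$}
  FOLLOW[S]={$,a,b,c}  FOLLOW[A]={$,a,b,c}  FOLLOW[B]={$,a,b,c}  FOLLOW[C]={$,a,b,c}
round 2: done
  FOLLOW[S]={$,a,b,c}  FOLLOW[A]={$,a,b,c}  FOLLOW[B]={$,a,b,c}  FOLLOW[C]={$,a,b,c}

FOLLOW(A) = ["$", "a", "b", "c"]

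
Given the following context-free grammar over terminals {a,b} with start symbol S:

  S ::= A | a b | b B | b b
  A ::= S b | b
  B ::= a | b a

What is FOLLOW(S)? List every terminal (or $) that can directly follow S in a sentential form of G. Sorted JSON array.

Compute FIRST by fixpoint:
round 1:
  A via A→b: +{b}
  B via B→a: +{a}
  B via B→b a: +{b}
  S via S→A: +{b}
  S via S→a b: +{a}
  FIRST(S)={a,b}  FIRST(A)={b}  FIRST(B)={a,b}
round 2:
  A via A→S b: +{a}
  FIRST(S)={a,b}  FIRST(A)={a,b}  FIRST(B)={a,b}
round 3: (no change)
  FIRST(S)={a,b}  FIRST(A)={a,b}  FIRST(B)={a,b}

Compute FOLLOW by fixpoint:
initialize: $ ∈ FOLLOW(S)
iter 1:
  A→S b: FOLLOW(S) ⊇ FIRST(b) = {b}; new: +{b}
  S→A: FOLLOW(A) ⊇ FOLLOW(S) ⊇ {$,b}; new: +{$,b}
  S→b B: FOLLOW(B) ⊇ FOLLOW(S) ⊇ {$,b}; new: +{$,b}
  FOLLOW(S)={$,b}  FOLLOW(A)={$,b}  FOLLOW(B)={$,b}
iter 2: (stable)
  FOLLOW(S)={$,b}  FOLLOW(A)={$,b}  FOLLOW(B)={$,b}

FOLLOW(S) = ["$", "b"]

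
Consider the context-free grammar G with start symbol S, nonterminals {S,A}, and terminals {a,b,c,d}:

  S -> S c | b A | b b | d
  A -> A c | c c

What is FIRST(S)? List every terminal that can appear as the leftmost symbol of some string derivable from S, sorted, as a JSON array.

FIRST iteration:
iter 1:
  A via A→c c: +{c}
  S via S→b A: +{b}
  S via S→d: +{d}
  FIRST[S]={b,d}  FIRST[A]={c}
iter 2: (no change)
  FIRST[S]={b,d}  FIRST[A]={c}

FIRST(S) = ["b", "d"]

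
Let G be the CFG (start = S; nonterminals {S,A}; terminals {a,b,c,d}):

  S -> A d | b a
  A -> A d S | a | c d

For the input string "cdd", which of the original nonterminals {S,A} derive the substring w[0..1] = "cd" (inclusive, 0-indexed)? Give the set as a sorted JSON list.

CNF form of G:
  S -> A T0 | T2 T3
  A -> A X4 | T1 T0 | a
  T0 -> d
  T1 -> c
  T2 -> b
  T3 -> a
  X4 -> T0 S

CYK table (by increasing span) (cells [i..j] with 0 ≤ i ≤ j ≤ 1 only):
  cell(0,0) c: {T1}  orig:{}
  cell(1,1) d: {T0}  orig:{}
  cell(0,1) cd: {A}

Original NTs in T[0,1] deriving "cd": ["A"]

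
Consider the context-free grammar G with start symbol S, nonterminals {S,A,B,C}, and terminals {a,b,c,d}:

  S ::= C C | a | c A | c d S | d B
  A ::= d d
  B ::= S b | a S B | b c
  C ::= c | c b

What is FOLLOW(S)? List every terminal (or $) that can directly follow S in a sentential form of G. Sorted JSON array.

FIRST sets, iterate to fixpoint:
pass 1:
  A via A→d d: +{d}
  B via B→a S B: +{a}
  B via B→b c: +{b}
  C via C→c: +{c}
  S via S→C C: +{c}
  S via S→a: +{a}
  S via S→d B: +{d}
  S: {a,c,d}  A: {d}  B: {a,b}  C: {c}
pass 2:
  B via B→S b: +{c,d}
  S: {a,c,d}  A: {d}  B: {a,b,c,d}  C: {c}
pass 3: (no change)
  S: {a,c,d}  A: {d}  B: {a,b,c,d}  C: {c}

Compute FOLLOW by fixpoint:
seed FOLLOW(S) with $
iter 1:
  B→S b: FOLLOW(S) ⊇ FIRST(b) = {b}; new: +{b}
  B→a S B: FOLLOW(S) ⊇ FIRST(B) = {a,b,c,d}; new: +{a,c,d}
  S→C C: FOLLOW(C) ⊇ FIRST(C) = {c}; new: +{c}
  S→C C: FOLLOW(C) ⊇ FOLLOW(S) ⊇ {$,a,b,c,d}; new: +{$,a,b,d}
  S→c A: FOLLOW(A) ⊇ FOLLOW(S) ⊇ {$,a,b,c,d}; new: +{$,a,b,c,d}
  S→d B: FOLLOW(B) ⊇ FOLLOW(S) ⊇ {$,a,b,c,d}; new: +{$,a,b,c,d}
  FOLLOW(S)={$,a,b,c,d}  FOLLOW(A)={$,a,b,c,d}  FOLLOW(B)={$,a,b,c,d}  FOLLOW(C)={$,a,b,c,d}
iter 2: (no change)
  FOLLOW(S)={$,a,b,c,d}  FOLLOW(A)={$,a,b,c,d}  FOLLOW(B)={$,a,b,c,d}  FOLLOW(C)={$,a,b,c,d}

FOLLOW(S) = ["$", "a", "b", "c", "d"]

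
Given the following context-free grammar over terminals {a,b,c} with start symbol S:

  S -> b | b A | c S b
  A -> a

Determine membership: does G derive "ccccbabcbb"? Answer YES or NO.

CNF form of G:
  S -> T0 A | T1 X2 | b
  A -> a
  T0 -> b
  T1 -> c
  X2 -> S T0

CYK fill:
  T[0,0] 'c' = {T1}  orig:{}
  T[1,1] 'c' = {T1}  orig:{}
  T[2,2] 'c' = {T1}  orig:{}
  T[3,3] 'c' = {T1}  orig:{}
  T[4,4] 'b' = {S,T0}  orig:{S}
  T[5,5] 'a' = {A}
  T[6,6] 'b' = {S,T0}  orig:{S}
  T[7,7] 'c' = {T1}  orig:{}
  T[8,8] 'b' = {S,T0}  orig:{S}
  T[9,9] 'b' = {S,T0}  orig:{S}
  T[0,1] 'cc' = ∅
  T[1,2] 'cc' = ∅
  T[2,3] 'cc' = ∅
  T[3,4] 'cb' = ∅
  T[4,5] 'ba' = {S}
  T[5,6] 'ab' = ∅
  T[6,7] 'bc' = ∅
  T[7,8] 'cb' = ∅
  T[8,9] 'bb' = {X2}  orig:{}
  T[0,2] 'ccc' = ∅
  T[1,3] 'ccc' = ∅
  T[2,4] 'ccb' = ∅
  T[3,5] 'cba' = ∅
  T[4,6] 'bab' = {X2}  orig:{}
  T[5,7] 'abc' = ∅
  T[6,8] 'bcb' = ∅
  T[7,9] 'cbb' = {S}
  T[0,3] 'cccc' = ∅
  T[1,4] 'cccb' = ∅
  T[2,5] 'ccba' = ∅
  T[3,6] 'cbab' = {S}
  T[4,7] 'babc' = ∅
  T[5,8] 'abcb' = ∅
  T[6,9] 'bcbb' = ∅
  T[0,4] 'ccccb' = ∅
  T[1,5] 'cccba' = ∅
  T[2,6] 'ccbab' = ∅
  T[3,7] 'cbabc' = ∅
  T[4,8] 'babcb' = ∅
  T[5,9] 'abcbb' = ∅
  T[0,5] 'ccccba' = ∅
  T[1,6] 'cccbab' = ∅
  T[2,7] 'ccbabc' = ∅
  T[3,8] 'cbabcb' = ∅
  T[4,9] 'babcbb' = ∅
  T[0,6] 'ccccbab' = ∅
  T[1,7] 'cccbabc' = ∅
  T[2,8] 'ccbabcb' = ∅
  T[3,9] 'cbabcbb' = ∅
  T[0,7] 'ccccbabc' = ∅
  T[1,8] 'cccbabcb' = ∅
  T[2,9] 'ccbabcbb' = ∅
  T[0,8] 'ccccbabcb' = ∅
  T[1,9] 'cccbabcbb' = ∅
  T[0,9] 'ccccbabcbb' = ∅

S ∉ T[0,9] ⇒ NO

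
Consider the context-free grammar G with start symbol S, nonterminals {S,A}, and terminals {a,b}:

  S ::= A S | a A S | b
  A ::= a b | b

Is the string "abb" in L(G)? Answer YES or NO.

Convert to CNF:
  S -> A S | T0 X2 | b
  A -> T0 T1 | b
  T0 -> a
  T1 -> b
  X2 -> A S

CYK fill:
  [0..0]={T0}  "a"  orig:{}
  [1..1]={A,S,T1}  "b"  orig:{A,S}
  [2..2]={A,S,T1}  "b"  orig:{A,S}
  [0..1]={A}  "ab"
  [1..2]={S,X2}  "bb"  orig:{S}
  [0..2]={S,X2}  "abb"  orig:{S}

S ∈ T[0,2] ⇒ YES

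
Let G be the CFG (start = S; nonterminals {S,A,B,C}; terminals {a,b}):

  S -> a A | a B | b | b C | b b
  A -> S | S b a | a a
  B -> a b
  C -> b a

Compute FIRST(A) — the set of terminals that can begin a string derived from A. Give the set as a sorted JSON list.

FIRST iteration:
pass 1:
  A via A→a a: +{a}
  B via B→a b: +{a}
  C via C→b a: +{b}
  S via S→a A: +{a}
  S via S→b: +{b}
  S: {a,b}  A: {a}  B: {a}  C: {b}
pass 2:
  A via A→S: +{b}
  S: {a,b}  A: {a,b}  B: {a}  C: {b}
pass 3: done
  S: {a,b}  A: {a,b}  B: {a}  C: {b}

FIRST(A) = ["a", "b"]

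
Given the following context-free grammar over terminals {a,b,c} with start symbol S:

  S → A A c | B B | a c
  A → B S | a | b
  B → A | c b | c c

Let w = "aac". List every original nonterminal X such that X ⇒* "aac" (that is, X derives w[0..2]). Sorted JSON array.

Convert to CNF:
  S -> A X3 | B B | T2 T0
  A -> B S | a | b
  B -> B S | T0 T0 | T0 T1 | a | b
  T0 -> c
  T1 -> b
  T2 -> a
  X3 -> A T0

Fill CYK table bottom-up — only the sub-triangle for w[0..2]:
  T[0,0] 'a' = {A,B,T2}  orig:{A,B}
  T[1,1] 'a' = {A,B,T2}  orig:{A,B}
  T[2,2] 'c' = {T0}  orig:{}
  T[0,1] 'aa' = {S}
  T[1,2] 'ac' = {S,X3}  orig:{S}
  T[0,2] 'aac' = {A,B,S}

Original NTs in T[0,2] deriving "aac": ["A", "B", "S"]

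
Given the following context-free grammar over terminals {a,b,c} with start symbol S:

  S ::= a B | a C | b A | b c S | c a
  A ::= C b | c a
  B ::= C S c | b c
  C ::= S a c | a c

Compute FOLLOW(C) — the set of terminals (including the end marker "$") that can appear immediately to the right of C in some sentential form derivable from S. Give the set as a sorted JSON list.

Compute FIRST by fixpoint:
[1]
  A via A→c a: +{c}
  B via B→b c: +{b}
  C via C→a c: +{a}
  S via S→a B: +{a}
  S via S→b A: +{b}
  S via S→c a: +{c}
  S: {a,b,c}  A: {c}  B: {b}  C: {a}
[2]
  A via A→C b: +{a}
  B via B→C S c: +{a}
  C via C→S a c: +{b,c}
  S: {a,b,c}  A: {a,c}  B: {a,b}  C: {a,b,c}
[3]
  A via A→C b: +{b}
  B via B→C S c: +{c}
  S: {a,b,c}  A: {a,b,c}  B: {a,b,c}  C: {a,b,c}
[4] — fixpoint
  S: {a,b,c}  A: {a,b,c}  B: {a,b,c}  C: {a,b,c}

FOLLOW sets:
initialize: $ ∈ FOLLOW(S)
round 1:
  A→C b: FOLLOW(C) ⊇ FIRST(b) = {b}; new: +{b}
  B→C S c: FOLLOW(C) ⊇ FIRST(S) = {a,b,c}; new: +{a,c}
  B→C S c: FOLLOW(S) ⊇ FIRST(c) = {c}; new: +{c}
  C→S a c: FOLLOW(S) ⊇ FIRST(a) = {a}; new: +{a}
  S→a B: FOLLOW(B) ⊇ FOLLOW(S) ⊇ {$,a,c}; new: +{$,a,c}
  S→a C: FOLLOW(C) ⊇ FOLLOW(S) ⊇ {$,a,c}; new: +{$}
  S→b A: FOLLOW(A) ⊇ FOLLOW(S) ⊇ {$,a,c}; new: +{$,a,c}
  S: {$,a,c}  A: {$,a,c}  B: {$,a,c}  C: {$,a,b,c}
round 2: done
  S: {$,a,c}  A: {$,a,c}  B: {$,a,c}  C: {$,a,b,c}

FOLLOW(C) = ["$", "a", "b", "c"]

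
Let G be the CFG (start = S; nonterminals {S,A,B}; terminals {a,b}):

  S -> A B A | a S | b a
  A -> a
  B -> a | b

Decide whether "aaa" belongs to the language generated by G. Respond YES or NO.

Convert to CNF:
  S -> A X2 | T0 S | T1 T0
  A -> a
  B -> a | b
  T0 -> a
  T1 -> b
  X2 -> B A

CYK table (by increasing span):
  T[0,0] 'a' = {A,B,T0}  orig:{A,B}
  T[1,1] 'a' = {A,B,T0}  orig:{A,B}
  T[2,2] 'a' = {A,B,T0}  orig:{A,B}
  T[0,1] 'aa' = {X2}  orig:{}
  T[1,2] 'aa' = {X2}  orig:{}
  T[0,2] 'aaa' = {S}

S ∈ T[0,2] ⇒ YES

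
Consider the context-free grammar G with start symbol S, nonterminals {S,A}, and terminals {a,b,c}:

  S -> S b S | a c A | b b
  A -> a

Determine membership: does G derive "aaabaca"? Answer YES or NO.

CNF form of G:
  S -> S X3 | T0 T0 | T1 X4
  A -> a
  T0 -> b
  T1 -> a
  T2 -> c
  X3 -> T0 S
  X4 -> T2 A

CYK fill:
  cell(0,0) a: {A,T1}  orig:{A}
  cell(1,1) a: {A,T1}  orig:{A}
  cell(2,2) a: {A,T1}  orig:{A}
  cell(3,3) b: {T0}  orig:{}
  cell(4,4) a: {A,T1}  orig:{A}
  cell(5,5) c: {T2}  orig:{}
  cell(6,6) a: {A,T1}  orig:{A}
  cell(0,1) aa: ∅
  cell(1,2) aa: ∅
  cell(2,3) ab: ∅
  cell(3,4) ba: ∅
  cell(4,5) ac: ∅
  cell(5,6) ca: {X4}  orig:{}
  cell(0,2) aaa: ∅
  cell(1,3) aab: ∅
  cell(2,4) aba: ∅
  cell(3,5) bac: ∅
  cell(4,6) aca: {S}
  cell(0,3) aaab: ∅
  cell(1,4) aaba: ∅
  cell(2,5) abac: ∅
  cell(3,6) baca: {X3}  orig:{}
  cell(0,4) aaaba: ∅
  cell(1,5) aabac: ∅
  cell(2,6) abaca: ∅
  cell(0,5) aaabac: ∅
  cell(1,6) aabaca: ∅
  cell(0,6) aaabaca: ∅

S ∉ T[0,6] ⇒ NO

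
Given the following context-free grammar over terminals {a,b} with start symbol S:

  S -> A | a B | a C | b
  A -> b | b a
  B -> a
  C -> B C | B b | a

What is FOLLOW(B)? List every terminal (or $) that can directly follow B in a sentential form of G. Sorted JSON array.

FIRST sets, iterate to fixpoint:
round 1:
  A via A→b: +{b}
  B via B→a: +{a}
  C via C→B C: +{a}
  S via S→A: +{b}
  S via S→a B: +{a}
  FIRST[S]={a,b}  FIRST[A]={b}  FIRST[B]={a}  FIRST[C]={a}
round 2: — fixpoint
  FIRST[S]={a,b}  FIRST[A]={b}  FIRST[B]={a}  FIRST[C]={a}

Compute FOLLOW by fixpoint:
seed FOLLOW(S) with $
pass 1:
  C→B C: FOLLOW(B) ⊇ FIRST(C) = {a}; new: +{a}
  C→B b: FOLLOW(B) ⊇ FIRST(b) = {b}; new: +{b}
  S→A: FOLLOW(A) ⊇ FOLLOW(S) ⊇ {$}; new: +{$}
  S→a B: FOLLOW(B) ⊇ FOLLOW(S) ⊇ {$}; new: +{$}
  S→a C: FOLLOW(C) ⊇ FOLLOW(S) ⊇ {$}; new: +{$}
  FOLLOW(S)={$}  FOLLOW(A)={$}  FOLLOW(B)={$,a,b}  FOLLOW(C)={$}
pass 2: done
  FOLLOW(S)={$}  FOLLOW(A)={$}  FOLLOW(B)={$,a,b}  FOLLOW(C)={$}

FOLLOW(B) = ["$", "a", "b"]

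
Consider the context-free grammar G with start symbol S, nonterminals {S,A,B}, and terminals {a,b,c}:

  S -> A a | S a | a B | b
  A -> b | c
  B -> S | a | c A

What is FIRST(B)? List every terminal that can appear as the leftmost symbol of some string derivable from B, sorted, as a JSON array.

FIRST sets, iterate to fixpoint:
iter 1:
  A via A→b: +{b}
  A via A→c: +{c}
  B via B→a: +{a}
  B via B→c A: +{c}
  S via S→A a: +{b,c}
  S via S→a B: +{a}
  S: {a,b,c}  A: {b,c}  B: {a,c}
iter 2:
  B via B→S: +{b}
  S: {a,b,c}  A: {b,c}  B: {a,b,c}
iter 3: — fixpoint
  S: {a,b,c}  A: {b,c}  B: {a,b,c}

FIRST(B) = ["a", "b", "c"]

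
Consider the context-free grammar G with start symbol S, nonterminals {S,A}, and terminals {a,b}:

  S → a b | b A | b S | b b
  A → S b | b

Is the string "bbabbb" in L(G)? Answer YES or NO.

CNF form of G:
  S -> T0 A | T0 S | T0 T0 | T1 T0
  A -> S T0 | b
  T0 -> b
  T1 -> a

Fill CYK table bottom-up:
  [0..0]={A,T0}  "b"  orig:{A}
  [1..1]={A,T0}  "b"  orig:{A}
  [2..2]={T1}  "a"  orig:{}
  [3..3]={A,T0}  "b"  orig:{A}
  [4..4]={A,T0}  "b"  orig:{A}
  [5..5]={A,T0}  "b"  orig:{A}
  [0..1]={S}  "bb"
  [1..2]=∅  "ba"
  [2..3]={S}  "ab"
  [3..4]={S}  "bb"
  [4..5]={S}  "bb"
  [0..2]=∅  "bba"
  [1..3]={S}  "bab"
  [2..4]={A}  "abb"
  [3..5]={A,S}  "bbb"
  [0..3]={S}  "bbab"
  [1..4]={A,S}  "babb"
  [2..5]=∅  "abbb"
  [0..4]={A,S}  "bbabb"
  [1..5]={A}  "babbb"
  [0..5]={A,S}  "bbabbb"

S ∈ T[0,5] ⇒ YES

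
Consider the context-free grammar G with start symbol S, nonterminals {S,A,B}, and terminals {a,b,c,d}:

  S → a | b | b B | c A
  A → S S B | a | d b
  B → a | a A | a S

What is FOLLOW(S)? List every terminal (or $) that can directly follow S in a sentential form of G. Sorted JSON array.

Compute FIRST by fixpoint:
[1]
  A via A→a: +{a}
  A via A→d b: +{d}
  B via B→a: +{a}
  S via S→a: +{a}
  S via S→b: +{b}
  S via S→c A: +{c}
  FIRST(S)={a,b,c}  FIRST(A)={a,d}  FIRST(B)={a}
[2]
  A via A→S S B: +{b,c}
  FIRST(S)={a,b,c}  FIRST(A)={a,b,c,d}  FIRST(B)={a}
[3] (no change)
  FIRST(S)={a,b,c}  FIRST(A)={a,b,c,d}  FIRST(B)={a}

FOLLOW iteration:
FOLLOW(S) := {$}
[1]
  A→S S B: FOLLOW(S) ⊇ FIRST(S) = {a,b,c}; new: +{a,b,c}
  S→b B: FOLLOW(B) ⊇ FOLLOW(S) ⊇ {$,a,b,c}; new: +{$,a,b,c}
  S→c A: FOLLOW(A) ⊇ FOLLOW(S) ⊇ {$,a,b,c}; new: +{$,a,b,c}
  FOLLOW(S)={$,a,b,c}  FOLLOW(A)={$,a,b,c}  FOLLOW(B)={$,a,b,c}
[2] (stable)
  FOLLOW(S)={$,a,b,c}  FOLLOW(A)={$,a,b,c}  FOLLOW(B)={$,a,b,c}

FOLLOW(S) = ["$", "a", "b", "c"]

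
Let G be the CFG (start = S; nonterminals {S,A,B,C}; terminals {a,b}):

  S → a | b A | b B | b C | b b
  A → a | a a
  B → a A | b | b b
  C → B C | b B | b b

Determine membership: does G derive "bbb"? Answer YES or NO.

CNF form of G:
  S -> T1 A | T1 B | T1 C | T1 T1 | a
  A -> T0 T0 | a
  B -> T0 A | T1 T1 | b
  C -> B C | T1 B | T1 T1
  T0 -> a
  T1 -> b

Fill CYK table bottom-up:
  T[0,0] 'b' = {B,T1}  orig:{B}
  T[1,1] 'b' = {B,T1}  orig:{B}
  T[2,2] 'b' = {B,T1}  orig:{B}
  T[0,1] 'bb' = {B,C,S}
  T[1,2] 'bb' = {B,C,S}
  T[0,2] 'bbb' = {C,S}

S ∈ T[0,2] ⇒ YES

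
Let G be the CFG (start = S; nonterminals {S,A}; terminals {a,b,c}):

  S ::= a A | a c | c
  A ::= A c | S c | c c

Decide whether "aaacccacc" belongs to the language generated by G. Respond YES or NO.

Convert to CNF:
  S -> T1 A | T1 T0 | c
  A -> A T0 | S T0 | T0 T0
  T0 -> c
  T1 -> a

CYK fill:
  T[0,0] 'a' = {T1}  orig:{}
  T[1,1] 'a' = {T1}  orig:{}
  T[2,2] 'a' = {T1}  orig:{}
  T[3,3] 'c' = {S,T0}  orig:{S}
  T[4,4] 'c' = {S,T0}  orig:{S}
  T[5,5] 'c' = {S,T0}  orig:{S}
  T[6,6] 'a' = {T1}  orig:{}
  T[7,7] 'c' = {S,T0}  orig:{S}
  T[8,8] 'c' = {S,T0}  orig:{S}
  T[0,1] 'aa' = ∅
  T[1,2] 'aa' = ∅
  T[2,3] 'ac' = {S}
  T[3,4] 'cc' = {A}
  T[4,5] 'cc' = {A}
  T[5,6] 'ca' = ∅
  T[6,7] 'ac' = {S}
  T[7,8] 'cc' = {A}
  T[0,2] 'aaa' = ∅
  T[1,3] 'aac' = ∅
  T[2,4] 'acc' = {A,S}
  T[3,5] 'ccc' = {A}
  T[4,6] 'cca' = ∅
  T[5,7] 'cac' = ∅
  T[6,8] 'acc' = {A,S}
  T[0,3] 'aaac' = ∅
  T[1,4] 'aacc' = {S}
  T[2,5] 'accc' = {A,S}
  T[3,6] 'ccca' = ∅
  T[4,7] 'ccac' = ∅
  T[5,8] 'cacc' = ∅
  T[0,4] 'aaacc' = ∅
  T[1,5] 'aaccc' = {A,S}
  T[2,6] 'accca' = ∅
  T[3,7] 'cccac' = ∅
  T[4,8] 'ccacc' = ∅
  T[0,5] 'aaaccc' = {S}
  T[1,6] 'aaccca' = ∅
  T[2,7] 'acccac' = ∅
  T[3,8] 'cccacc' = ∅
  T[0,6] 'aaaccca' = ∅
  T[1,7] 'aacccac' = ∅
  T[2,8] 'acccacc' = ∅
  T[0,7] 'aaacccac' = ∅
  T[1,8] 'aacccacc' = ∅
  T[0,8] 'aaacccacc' = ∅

S ∉ T[0,8] ⇒ NO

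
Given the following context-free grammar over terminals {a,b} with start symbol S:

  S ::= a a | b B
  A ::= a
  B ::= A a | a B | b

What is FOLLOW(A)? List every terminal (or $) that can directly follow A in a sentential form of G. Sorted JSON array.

FIRST iteration:
iter 1:
  A via A→a: +{a}
  B via B→A a: +{a}
  B via B→b: +{b}
  S via S→a a: +{a}
  S via S→b B: +{b}
  FIRST(S)={a,b}  FIRST(A)={a}  FIRST(B)={a,b}
iter 2: done
  FIRST(S)={a,b}  FIRST(A)={a}  FIRST(B)={a,b}

FOLLOW iteration:
seed FOLLOW(S) with $
iter 1:
  B→A a: FOLLOW(A) ⊇ FIRST(a) = {a}; new: +{a}
  S→b B: FOLLOW(B) ⊇ FOLLOW(S) ⊇ {$}; new: +{$}
  S: {$}  A: {a}  B: {$}
iter 2: (stable)
  S: {$}  A: {a}  B: {$}

FOLLOW(A) = ["a"]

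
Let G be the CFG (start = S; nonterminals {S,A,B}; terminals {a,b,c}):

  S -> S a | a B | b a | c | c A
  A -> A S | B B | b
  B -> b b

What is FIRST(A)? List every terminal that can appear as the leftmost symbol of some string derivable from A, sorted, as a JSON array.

FIRST sets, iterate to fixpoint:
pass 1:
  A via A→b: +{b}
  B via B→b b: +{b}
  S via S→a B: +{a}
  S via S→b a: +{b}
  S via S→c: +{c}
  FIRST[S]={a,b,c}  FIRST[A]={b}  FIRST[B]={b}
pass 2: — fixpoint
  FIRST[S]={a,b,c}  FIRST[A]={b}  FIRST[B]={b}

FIRST(A) = ["b"]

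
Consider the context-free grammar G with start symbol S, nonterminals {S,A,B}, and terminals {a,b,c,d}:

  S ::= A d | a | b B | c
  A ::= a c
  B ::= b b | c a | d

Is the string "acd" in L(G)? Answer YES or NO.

Convert to CNF:
  S -> A T3 | T2 B | a | c
  A -> T0 T1
  B -> T1 T0 | T2 T2 | d
  T0 -> a
  T1 -> c
  T2 -> b
  T3 -> d

Fill CYK table bottom-up:
  [0..0]={S,T0}  "a"  orig:{S}
  [1..1]={S,T1}  "c"  orig:{S}
  [2..2]={B,T3}  "d"  orig:{B}
  [0..1]={A}  "ac"
  [1..2]=∅  "cd"
  [0..2]={S}  "acd"

S ∈ T[0,2] ⇒ YES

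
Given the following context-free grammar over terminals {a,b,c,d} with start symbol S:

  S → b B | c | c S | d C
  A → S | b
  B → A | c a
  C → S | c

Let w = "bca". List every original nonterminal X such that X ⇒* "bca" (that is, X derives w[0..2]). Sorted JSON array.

Convert to CNF:
  S -> T0 B | T1 S | T2 C | c
  A -> T0 B | T1 S | T2 C | b | c
  B -> T0 B | T1 S | T1 T3 | T2 C | b | c
  C -> T0 B | T1 S | T2 C | c
  T0 -> b
  T1 -> c
  T2 -> d
  T3 -> a

CYK table (by increasing span) — only the sub-triangle for w[0..2]:
  [0..0]={A,B,T0}  "b"  orig:{A,B}
  [1..1]={A,B,C,S,T1}  "c"  orig:{A,B,C,S}
  [2..2]={T3}  "a"  orig:{}
  [0..1]={A,B,C,S}  "bc"
  [1..2]={B}  "ca"
  [0..2]={A,B,C,S}  "bca"

Original NTs in T[0,2] deriving "bca": ["A", "B", "C", "S"]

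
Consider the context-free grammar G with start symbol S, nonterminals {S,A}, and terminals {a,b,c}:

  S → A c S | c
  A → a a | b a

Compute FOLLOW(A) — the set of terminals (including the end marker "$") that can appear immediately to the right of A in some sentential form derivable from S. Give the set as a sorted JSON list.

FIRST iteration:
pass 1:
  A via A→a a: +{a}
  A via A→b a: +{b}
  S via S→A c S: +{a,b}
  S via S→c: +{c}
  FIRST[S]={a,b,c}  FIRST[A]={a,b}
pass 2: — fixpoint
  FIRST[S]={a,b,c}  FIRST[A]={a,b}

FOLLOW iteration:
seed FOLLOW(S) with $
round 1:
  S→A c S: FOLLOW(A) ⊇ FIRST(c) = {c}; new: +{c}
  S: {$}  A: {c}
round 2: (stable)
  S: {$}  A: {c}

FOLLOW(A) = ["c"]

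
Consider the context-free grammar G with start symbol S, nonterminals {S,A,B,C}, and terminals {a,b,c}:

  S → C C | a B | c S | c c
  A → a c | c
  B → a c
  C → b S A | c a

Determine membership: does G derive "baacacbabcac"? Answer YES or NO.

Convert to CNF:
  S -> C C | T0 B | T1 S | T1 T1
  A -> T0 T1 | c
  B -> T0 T1
  C -> T1 T0 | T2 X3
  T0 -> a
  T1 -> c
  T2 -> b
  X3 -> S A

CYK table (by increasing span):
  cell(0,0) b: {T2}  orig:{}
  cell(1,1) a: {T0}  orig:{}
  cell(2,2) a: {T0}  orig:{}
  cell(3,3) c: {A,T1}  orig:{A}
  cell(4,4) a: {T0}  orig:{}
  cell(5,5) c: {A,T1}  orig:{A}
  cell(6,6) b: {T2}  orig:{}
  cell(7,7) a: {T0}  orig:{}
  cell(8,8) b: {T2}  orig:{}
  cell(9,9) c: {A,T1}  orig:{A}
  cell(10,10) a: {T0}  orig:{}
  cell(11,11) c: {A,T1}  orig:{A}
  cell(0,1) ba: ∅
  cell(1,2) aa: ∅
  cell(2,3) ac: {A,B}
  cell(3,4) ca: {C}
  cell(4,5) ac: {A,B}
  cell(5,6) cb: ∅
  cell(6,7) ba: ∅
  cell(7,8) ab: ∅
  cell(8,9) bc: ∅
  cell(9,10) ca: {C}
  cell(10,11) ac: {A,B}
  cell(0,2) baa: ∅
  cell(1,3) aac: {S}
  cell(2,4) aca: ∅
  cell(3,5) cac: ∅
  cell(4,6) acb: ∅
  cell(5,7) cba: ∅
  cell(6,8) bab: ∅
  cell(7,9) abc: ∅
  cell(8,10) bca: ∅
  cell(9,11) cac: ∅
  cell(0,3) baac: ∅
  cell(1,4) aaca: ∅
  cell(2,5) acac: ∅
  cell(3,6) cacb: ∅
  cell(4,7) acba: ∅
  cell(5,8) cbab: ∅
  cell(6,9) babc: ∅
  cell(7,10) abca: ∅
  cell(8,11) bcac: ∅
  cell(0,4) baaca: ∅
  cell(1,5) aacac: {X3}  orig:{}
  cell(2,6) acacb: ∅
  cell(3,7) cacba: ∅
  cell(4,8) acbab: ∅
  cell(5,9) cbabc: ∅
  cell(6,10) babca: ∅
  cell(7,11) abcac: ∅
  cell(0,5) baacac: {C}
  cell(1,6) aacacb: ∅
  cell(2,7) acacba: ∅
  cell(3,8) cacbab: ∅
  cell(4,9) acbabc: ∅
  cell(5,10) cbabca: ∅
  cell(6,11) babcac: ∅
  cell(0,6) baacacb: ∅
  cell(1,7) aacacba: ∅
  cell(2,8) acacbab: ∅
  cell(3,9) cacbabc: ∅
  cell(4,10) acbabca: ∅
  cell(5,11) cbabcac: ∅
  cell(0,7) baacacba: ∅
  cell(1,8) aacacbab: ∅
  cell(2,9) acacbabc: ∅
  cell(3,10) cacbabca: ∅
  cell(4,11) acbabcac: ∅
  cell(0,8) baacacbab: ∅
  cell(1,9) aacacbabc: ∅
  cell(2,10) acacbabca: ∅
  cell(3,11) cacbabcac: ∅
  cell(0,9) baacacbabc: ∅
  cell(1,10) aacacbabca: ∅
  cell(2,11) acacbabcac: ∅
  cell(0,10) baacacbabca: ∅
  cell(1,11) aacacbabcac: ∅
  cell(0,11) baacacbabcac: ∅

S ∉ T[0,11] ⇒ NO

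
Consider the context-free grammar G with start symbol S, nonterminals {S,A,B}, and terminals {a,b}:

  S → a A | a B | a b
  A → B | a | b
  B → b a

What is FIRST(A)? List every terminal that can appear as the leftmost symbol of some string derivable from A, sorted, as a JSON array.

FIRST iteration:
iter 1:
  A via A→a: +{a}
  A via A→b: +{b}
  B via B→b a: +{b}
  S via S→a A: +{a}
  FIRST(S)={a}  FIRST(A)={a,b}  FIRST(B)={b}
iter 2: (no change)
  FIRST(S)={a}  FIRST(A)={a,b}  FIRST(B)={b}

FIRST(A) = ["a", "b"]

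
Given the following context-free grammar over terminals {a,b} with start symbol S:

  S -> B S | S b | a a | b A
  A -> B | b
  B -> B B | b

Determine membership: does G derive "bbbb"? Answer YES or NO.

CNF form of G:
  S -> B S | S T0 | T0 A | T1 T1
  A -> B B | b
  B -> B B | b
  T0 -> b
  T1 -> a

Fill CYK table bottom-up:
  [0..0]={A,B,T0}  "b"  orig:{A,B}
  [1..1]={A,B,T0}  "b"  orig:{A,B}
  [2..2]={A,B,T0}  "b"  orig:{A,B}
  [3..3]={A,B,T0}  "b"  orig:{A,B}
  [0..1]={A,B,S}  "bb"
  [1..2]={A,B,S}  "bb"
  [2..3]={A,B,S}  "bb"
  [0..2]={A,B,S}  "bbb"
  [1..3]={A,B,S}  "bbb"
  [0..3]={A,B,S}  "bbbb"

S ∈ T[0,3] ⇒ YES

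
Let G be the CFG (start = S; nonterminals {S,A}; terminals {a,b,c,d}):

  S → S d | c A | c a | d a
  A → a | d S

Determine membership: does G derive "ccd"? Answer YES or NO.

CNF form of G:
  S -> S T0 | T0 T2 | T1 A | T1 T2
  A -> T0 S | a
  T0 -> d
  T1 -> c
  T2 -> a

CYK table (by increasing span):
  T[0,0] 'c' = {T1}  orig:{}
  T[1,1] 'c' = {T1}  orig:{}
  T[2,2] 'd' = {T0}  orig:{}
  T[0,1] 'cc' = ∅
  T[1,2] 'cd' = ∅
  T[0,2] 'ccd' = ∅

S ∉ T[0,2] ⇒ NO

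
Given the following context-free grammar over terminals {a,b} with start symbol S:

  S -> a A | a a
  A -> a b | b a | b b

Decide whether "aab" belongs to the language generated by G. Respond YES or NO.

Convert to CNF:
  S -> T0 A | T0 T0
  A -> T0 T1 | T1 T0 | T1 T1
  T0 -> a
  T1 -> b

CYK table (by increasing span):
  T[0,0] 'a' = {T0}  orig:{}
  T[1,1] 'a' = {T0}  orig:{}
  T[2,2] 'b' = {T1}  orig:{}
  T[0,1] 'aa' = {S}
  T[1,2] 'ab' = {A}
  T[0,2] 'aab' = {S}

S ∈ T[0,2] ⇒ YES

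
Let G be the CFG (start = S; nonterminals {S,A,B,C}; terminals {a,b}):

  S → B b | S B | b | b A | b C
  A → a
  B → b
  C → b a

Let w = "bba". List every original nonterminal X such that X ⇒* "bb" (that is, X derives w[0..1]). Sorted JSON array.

Convert to CNF:
  S -> B T0 | S B | T0 A | T0 C | b
  A -> a
  B -> b
  C -> T0 T1
  T0 -> b
  T1 -> a

CYK fill — only the sub-triangle for w[0..1]:
  T[0,0] 'b' = {B,S,T0}  orig:{B,S}
  T[1,1] 'b' = {B,S,T0}  orig:{B,S}
  T[0,1] 'bb' = {S}

Original NTs in T[0,1] deriving "bb": ["S"]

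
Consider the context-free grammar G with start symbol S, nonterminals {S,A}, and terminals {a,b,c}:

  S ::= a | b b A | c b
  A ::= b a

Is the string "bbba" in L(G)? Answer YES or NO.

Convert to CNF:
  S -> T0 X3 | T2 T0 | a
  A -> T0 T1
  T0 -> b
  T1 -> a
  T2 -> c
  X3 -> T0 A

Fill CYK table bottom-up:
  cell(0,0) b: {T0}  orig:{}
  cell(1,1) b: {T0}  orig:{}
  cell(2,2) b: {T0}  orig:{}
  cell(3,3) a: {S,T1}  orig:{S}
  cell(0,1) bb: ∅
  cell(1,2) bb: ∅
  cell(2,3) ba: {A}
  cell(0,2) bbb: ∅
  cell(1,3) bba: {X3}  orig:{}
  cell(0,3) bbba: {S}

S ∈ T[0,3] ⇒ YES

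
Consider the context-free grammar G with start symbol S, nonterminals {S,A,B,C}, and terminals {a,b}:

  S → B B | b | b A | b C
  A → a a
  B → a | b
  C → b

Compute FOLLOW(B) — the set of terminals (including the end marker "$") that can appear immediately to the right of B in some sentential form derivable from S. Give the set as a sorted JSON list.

Compute FIRST by fixpoint:
pass 1:
  A via A→a a: +{a}
  B via B→a: +{a}
  B via B→b: +{b}
  C via C→b: +{b}
  S via S→B B: +{a,b}
  FIRST(S)={a,b}  FIRST(A)={a}  FIRST(B)={a,b}  FIRST(C)={b}
pass 2: done
  FIRST(S)={a,b}  FIRST(A)={a}  FIRST(B)={a,b}  FIRST(C)={b}

Compute FOLLOW by fixpoint:
initialize: $ ∈ FOLLOW(S)
pass 1:
  S→B B: FOLLOW(B) ⊇ FIRST(B) = {a,b}; new: +{a,b}
  S→B B: FOLLOW(B) ⊇ FOLLOW(S) ⊇ {$}; new: +{$}
  S→b A: FOLLOW(A) ⊇ FOLLOW(S) ⊇ {$}; new: +{$}
  S→b C: FOLLOW(C) ⊇ FOLLOW(S) ⊇ {$}; new: +{$}
  FOLLOW[S]={$}  FOLLOW[A]={$}  FOLLOW[B]={$,a,b}  FOLLOW[C]={$}
pass 2: (no change)
  FOLLOW[S]={$}  FOLLOW[A]={$}  FOLLOW[B]={$,a,b}  FOLLOW[C]={$}

FOLLOW(B) = ["$", "a", "b"]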